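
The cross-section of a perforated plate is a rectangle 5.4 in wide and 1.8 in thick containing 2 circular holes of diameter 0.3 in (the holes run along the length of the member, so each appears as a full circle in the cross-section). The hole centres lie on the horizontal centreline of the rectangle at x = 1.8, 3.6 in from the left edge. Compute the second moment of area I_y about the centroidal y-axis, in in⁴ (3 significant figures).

I_y ≈ 23.5 in⁴

Split into non-overlapping primitives; take the origin at the lower-left of the bounding box.
Plate: 5.4 × 1.8, A = 9.72 in², x = 2.7 in, Ī = 23.62 in⁴.
Hole 1 (subtracted): ⌀0.3, A = 0.070686 in², x = 1.8 in, Ī = 0.00039761 in⁴.
Hole 2 (subtracted): ⌀0.3, A = 0.070686 in², x = 3.6 in, Ī = 0.00039761 in⁴.
By symmetry the centroid is at mid-width, x̄ = 2.7 in.
Transfer each piece to the centroidal y-axis using Ī + A·d² with d = x − 2.7:
  plate: d = 0 in → contributes +23.62 in⁴
  hole 1: d = -0.9 in → contributes −0.057653 in⁴
  hole 2: d = 0.9 in → contributes −0.057653 in⁴
Total I = 23.504 in⁴.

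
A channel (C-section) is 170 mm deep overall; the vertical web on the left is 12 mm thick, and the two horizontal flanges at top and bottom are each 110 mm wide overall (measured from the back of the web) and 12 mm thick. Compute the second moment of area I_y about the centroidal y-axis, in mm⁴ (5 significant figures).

I_y ≈ 5.2116 × 10⁶ mm⁴

Decompose the section into non-overlapping parts with the origin at the bottom-left of its bounding rectangle.
Web: 12 × 170, A = 2 040 mm², x = 6 mm, Ī = 24 480 mm⁴.
Top flange (beyond web): 98 × 12, A = 1 176 mm², x = 61 mm, Ī = 941 192 mm⁴.
Bottom flange (beyond web): 98 × 12, A = 1 176 mm², x = 61 mm, Ī = 941 192 mm⁴.
Centroid: x̄ = ΣA·x / ΣA = 35.45355 mm.
Transfer each piece to the centroidal y-axis using Ī + A·d² with d = x − 35.45355:
  web: d = -29.45355 mm → contributes +1 794 204 mm⁴
  top flange (beyond web): d = 25.54645 mm → contributes +1 708 674 mm⁴
  bottom flange (beyond web): d = 25.54645 mm → contributes +1 708 674 mm⁴
Total I = 5 211 553 mm⁴.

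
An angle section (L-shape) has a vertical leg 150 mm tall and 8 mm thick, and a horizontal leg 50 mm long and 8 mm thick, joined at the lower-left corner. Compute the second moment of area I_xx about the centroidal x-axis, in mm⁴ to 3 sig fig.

Split into non-overlapping primitives; take the origin at the lower-left of the bounding box.
Vertical leg: 8 × 150, A = 1 200 mm², y = 75 mm, Ī = 2 250 000 mm⁴.
Horizontal leg (remainder): 42 × 8, A = 336 mm², y = 4 mm, Ī = 1 792 mm⁴.
Centroid: ȳ = ΣA·y / ΣA = 59.469 mm.
Transfer each piece to the centroidal x-axis using Ī + A·d² with d = y − 59.469:
  vertical leg: d = 15.531 mm → contributes +2 539 464 mm⁴
  horizontal leg (remainder): d = -55.469 mm → contributes +1 035 591 mm⁴
Total I = 3 575 055 mm⁴.

I_xx ≈ 3.58 × 10⁶ mm⁴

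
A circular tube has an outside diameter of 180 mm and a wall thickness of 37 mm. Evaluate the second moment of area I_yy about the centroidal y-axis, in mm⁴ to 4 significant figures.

Treat the section as a set of non-overlapping primitives; coordinates are from the bounding-box lower-left.
Outer circle: ⌀180, A = 25446.9 mm², x = 90 mm, Ī = 51 529 974 mm⁴.
Bore (subtracted): ⌀106, A = 8824.73 mm², x = 90 mm, Ī = 6 197 169 mm⁴.
By symmetry the centroid is at mid-width, x̄ = 90 mm.
All pieces are centred on the centroidal y-axis, so I = ΣĪ (holes subtracted) = 45 332 804 mm⁴.

I_yy ≈ 4.533 × 10⁷ mm⁴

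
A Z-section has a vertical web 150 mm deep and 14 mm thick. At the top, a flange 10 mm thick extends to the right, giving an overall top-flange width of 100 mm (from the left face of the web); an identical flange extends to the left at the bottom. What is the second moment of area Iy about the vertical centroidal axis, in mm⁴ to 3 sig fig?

Break the section into simple shapes (no overlaps), measuring from the bottom-left corner of the bounding box.
Web: 14 × 150, A = 2 100 mm², x = 93 mm, Ī = 34 300 mm⁴.
Top flange (beyond web): 86 × 10, A = 860 mm², x = 143 mm, Ī = 530 047 mm⁴.
Bottom flange (beyond web): 86 × 10, A = 860 mm², x = 43 mm, Ī = 530 047 mm⁴.
Centroid: x̄ = ΣA·x / ΣA = 93 mm.
Transfer each piece to the vertical centroidal axis using Ī + A·d² with d = x − 93:
  web: d = 0 mm → contributes +34 300 mm⁴
  top flange (beyond web): d = 50 mm → contributes +2 680 047 mm⁴
  bottom flange (beyond web): d = -50 mm → contributes +2 680 047 mm⁴
Total I = 5 394 393 mm⁴.

Iy ≈ 5.39 × 10⁶ mm⁴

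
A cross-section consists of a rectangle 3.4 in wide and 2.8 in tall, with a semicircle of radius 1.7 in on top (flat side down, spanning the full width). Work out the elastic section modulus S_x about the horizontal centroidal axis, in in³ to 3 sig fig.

Split into non-overlapping primitives; take the origin at the lower-left of the bounding box.
Rectangular body: 3.4 × 2.8, A = 9.52 in², y = 1.4 in, Ī = 6.2197 in⁴.
Semicircular cap: semicircle r = 1.7, A = 4.5396 in², y = 3.5215 in, Ī = 0.9167 in⁴.
Centroid: ȳ = ΣA·y / ΣA = 2.085 in.
Transfer each piece to the horizontal centroidal axis using Ī + A·d² with d = y − 2.085:
  rectangular body: d = -0.685 in → contributes +10.687 in⁴
  semicircular cap: d = 1.4365 in → contributes +10.284 in⁴
Total I = 20.971 in⁴.
Extreme fibre distance c = 2.415 in; S = I/c = 8.6837 in³.

S_x ≈ 8.68 in³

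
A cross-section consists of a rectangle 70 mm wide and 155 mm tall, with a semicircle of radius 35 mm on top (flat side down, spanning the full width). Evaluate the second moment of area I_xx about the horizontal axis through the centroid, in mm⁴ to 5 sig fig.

I_xx ≈ 3.5827 × 10⁷ mm⁴

Decompose the section into non-overlapping parts with the origin at the bottom-left of its bounding rectangle.
Rectangular body: 70 × 155, A = 10 850 mm², y = 77.5 mm, Ī = 21 722 604 mm⁴.
Semicircular cap: semicircle r = 35, A = 1924.226 mm², y = 169.8545 mm, Ī = 164 704 mm⁴.
Centroid: ȳ = ΣA·y / ΣA = 91.41167 mm.
Transfer each piece to the horizontal axis through the centroid using Ī + A·d² with d = y − 91.41167:
  rectangular body: d = -13.91167 mm → contributes +23 822 454 mm⁴
  semicircular cap: d = 78.44279 mm → contributes +12 004 986 mm⁴
Total I = 35 827 440 mm⁴.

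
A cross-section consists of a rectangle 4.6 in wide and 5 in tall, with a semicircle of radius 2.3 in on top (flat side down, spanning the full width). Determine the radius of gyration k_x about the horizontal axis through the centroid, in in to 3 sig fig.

k_x ≈ 2.00 in

Break the section into simple shapes (no overlaps), measuring from the bottom-left corner of the bounding box.
Rectangular body: 4.6 × 5, A = 23 in², y = 2.5 in, Ī = 47.917 in⁴.
Semicircular cap: semicircle r = 2.3, A = 8.3095 in², y = 5.9762 in, Ī = 3.0714 in⁴.
Centroid: ȳ = ΣA·y / ΣA = 3.4226 in.
Transfer each piece to the horizontal axis through the centroid using Ī + A·d² with d = y − 3.4226:
  rectangular body: d = -0.92257 in → contributes +67.493 in⁴
  semicircular cap: d = 2.5536 in → contributes +57.256 in⁴
Total I = 124.75 in⁴.
Radius of gyration: k = √(I/A) = √(124.75 / 31.31) = 1.9961 in.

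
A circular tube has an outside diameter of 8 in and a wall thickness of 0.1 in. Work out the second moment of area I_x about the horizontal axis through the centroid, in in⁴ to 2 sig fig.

I_x ≈ 19 in⁴

Split into non-overlapping primitives; take the origin at the lower-left of the bounding box.
Outer circle: ⌀8, A = 50.27 in², y = 4 in, Ī = 201.1 in⁴.
Bore (subtracted): ⌀7.8, A = 47.78 in², y = 4 in, Ī = 181.7 in⁴.
By symmetry the centroid is at mid-height, ȳ = 4 in.
All pieces are centred on the horizontal axis through the centroid, so I = ΣĪ (holes subtracted) = 19.36 in⁴.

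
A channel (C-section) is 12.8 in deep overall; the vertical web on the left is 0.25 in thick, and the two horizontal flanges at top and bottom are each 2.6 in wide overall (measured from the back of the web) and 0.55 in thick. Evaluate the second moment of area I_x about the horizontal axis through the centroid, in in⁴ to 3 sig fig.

I_x ≈ 141 in⁴

Break the section into simple shapes (no overlaps), measuring from the bottom-left corner of the bounding box.
Web: 0.25 × 12.8, A = 3.2 in², y = 6.4 in, Ī = 43.691 in⁴.
Top flange (beyond web): 2.35 × 0.55, A = 1.2925 in², y = 12.525 in, Ī = 0.032582 in⁴.
Bottom flange (beyond web): 2.35 × 0.55, A = 1.2925 in², y = 0.275 in, Ī = 0.032582 in⁴.
By symmetry the centroid is at mid-height, ȳ = 6.4 in.
Transfer each piece to the horizontal axis through the centroid using Ī + A·d² with d = y − 6.4:
  web: d = 0 in → contributes +43.691 in⁴
  top flange (beyond web): d = 6.125 in → contributes +48.522 in⁴
  bottom flange (beyond web): d = -6.125 in → contributes +48.522 in⁴
Total I = 140.73 in⁴.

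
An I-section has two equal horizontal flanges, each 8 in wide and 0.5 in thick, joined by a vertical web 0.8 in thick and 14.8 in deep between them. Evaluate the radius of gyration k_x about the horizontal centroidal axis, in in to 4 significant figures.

k_x ≈ 5.874 in

Break the section into simple shapes (no overlaps), measuring from the bottom-left corner of the bounding box.
Bottom flange: 8 × 0.5, A = 4 in², y = 0.25 in, Ī = 0.0833333 in⁴.
Web: 0.8 × 14.8, A = 11.84 in², y = 7.9 in, Ī = 216.119 in⁴.
Top flange: 8 × 0.5, A = 4 in², y = 15.55 in, Ī = 0.0833333 in⁴.
By symmetry the centroid is at mid-height, ȳ = 7.9 in.
Transfer each piece to the horizontal centroidal axis using Ī + A·d² with d = y − 7.9:
  bottom flange: d = -7.65 in → contributes +234.173 in⁴
  web: d = 0 in → contributes +216.119 in⁴
  top flange: d = 7.65 in → contributes +234.173 in⁴
Total I = 684.466 in⁴.
Radius of gyration: k = √(I/A) = √(684.466 / 19.84) = 5.87361 in.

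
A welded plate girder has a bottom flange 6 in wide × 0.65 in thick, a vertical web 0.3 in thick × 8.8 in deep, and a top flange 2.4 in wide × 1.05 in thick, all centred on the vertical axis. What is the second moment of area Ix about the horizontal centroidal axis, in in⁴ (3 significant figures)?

Decompose the section into non-overlapping parts with the origin at the bottom-left of its bounding rectangle.
Bottom plate: 6 × 0.65, A = 3.9 in², y = 0.325 in, Ī = 0.13731 in⁴.
Web plate: 0.3 × 8.8, A = 2.64 in², y = 5.05 in, Ī = 17.037 in⁴.
Top plate: 2.4 × 1.05, A = 2.52 in², y = 9.975 in, Ī = 0.23153 in⁴.
Centroid: ȳ = ΣA·y / ΣA = 4.3859 in.
Transfer each piece to the horizontal centroidal axis using Ī + A·d² with d = y − 4.3859:
  bottom plate: d = -4.0609 in → contributes +64.453 in⁴
  web plate: d = 0.66407 in → contributes +18.201 in⁴
  top plate: d = 5.5891 in → contributes +78.951 in⁴
Total I = 161.6 in⁴.

Ix ≈ 162 in⁴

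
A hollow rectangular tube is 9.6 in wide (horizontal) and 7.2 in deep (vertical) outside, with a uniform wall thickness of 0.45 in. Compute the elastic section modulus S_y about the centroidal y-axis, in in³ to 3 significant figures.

S_y ≈ 38.6 in³

Break the section into simple shapes (no overlaps), measuring from the bottom-left corner of the bounding box.
Outer rectangle: 9.6 × 7.2, A = 69.12 in², x = 4.8 in, Ī = 530.84 in⁴.
Inner void (subtracted): 8.7 × 6.3, A = 54.81 in², x = 4.8 in, Ī = 345.71 in⁴.
By symmetry the centroid is at mid-width, x̄ = 4.8 in.
All pieces are centred on the centroidal y-axis, so I = ΣĪ (holes subtracted) = 185.13 in⁴.
Extreme fibre distance c = 4.8 in; S = I/c = 38.568 in³.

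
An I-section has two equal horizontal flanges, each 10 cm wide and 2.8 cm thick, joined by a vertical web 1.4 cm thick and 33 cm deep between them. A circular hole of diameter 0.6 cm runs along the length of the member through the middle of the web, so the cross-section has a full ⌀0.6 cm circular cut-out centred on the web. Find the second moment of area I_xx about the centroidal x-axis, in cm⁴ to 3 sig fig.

Split into non-overlapping primitives; take the origin at the lower-left of the bounding box.
Bottom flange: 10 × 2.8, A = 28 cm², y = 1.4 cm, Ī = 18.293 cm⁴.
Web: 1.4 × 33, A = 46.2 cm², y = 19.3 cm, Ī = 4192.7 cm⁴.
Top flange: 10 × 2.8, A = 28 cm², y = 37.2 cm, Ī = 18.293 cm⁴.
Hole (subtracted): ⌀0.6, A = 0.28274 cm², y = 19.3 cm, Ī = 0.0063617 cm⁴.
By symmetry the centroid is at mid-height, ȳ = 19.3 cm.
Transfer each piece to the centroidal x-axis using Ī + A·d² with d = y − 19.3:
  bottom flange: d = -17.9 cm → contributes +8989.8 cm⁴
  web: d = 0 cm → contributes +4192.7 cm⁴
  top flange: d = 17.9 cm → contributes +8989.8 cm⁴
  hole: d = 0 cm → contributes −0.0063617 cm⁴
Total I = 22 172 cm⁴.

I_xx ≈ 2.22 × 10⁴ cm⁴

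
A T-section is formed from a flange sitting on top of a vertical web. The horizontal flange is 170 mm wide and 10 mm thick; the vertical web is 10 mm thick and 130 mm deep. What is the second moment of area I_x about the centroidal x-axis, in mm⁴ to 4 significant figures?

Break the section into simple shapes (no overlaps), measuring from the bottom-left corner of the bounding box.
Flange: 170 × 10, A = 1 700 mm², y = 135 mm, Ī = 14166.7 mm⁴.
Web: 10 × 130, A = 1 300 mm², y = 65 mm, Ī = 1 830 833 mm⁴.
Centroid: ȳ = ΣA·y / ΣA = 104.667 mm.
Transfer each piece to the centroidal x-axis using Ī + A·d² with d = y − 104.667:
  flange: d = 30.3333 mm → contributes +1 578 356 mm⁴
  web: d = -39.6667 mm → contributes +3 876 311 mm⁴
Total I = 5 454 667 mm⁴.

I_x ≈ 5.455 × 10⁶ mm⁴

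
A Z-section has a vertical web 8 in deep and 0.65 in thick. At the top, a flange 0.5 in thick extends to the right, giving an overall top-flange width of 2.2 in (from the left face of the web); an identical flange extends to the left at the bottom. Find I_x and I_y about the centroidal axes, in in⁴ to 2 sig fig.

Split into non-overlapping primitives; take the origin at the lower-left of the bounding box.
Web: 0.65 × 8, A = 5.2 in², y = 4 in, Ī = 27.73 in⁴.
Top flange (beyond web): 1.55 × 0.5, A = 0.775 in², y = 7.75 in, Ī = 0.01615 in⁴.
Bottom flange (beyond web): 1.55 × 0.5, A = 0.775 in², y = 0.25 in, Ī = 0.01615 in⁴.
Centroid: ȳ = ΣA·y / ΣA = 4 in.
Transfer each piece to the centroidal x-axis using Ī + A·d² with d = y − 4:
  web: d = 0 in → contributes +27.73 in⁴
  top flange (beyond web): d = 3.75 in → contributes +10.91 in⁴
  bottom flange (beyond web): d = -3.75 in → contributes +10.91 in⁴
Total I = 49.56 in⁴.
For the y-axis: x̄ = 1.875 in.
Repeating about the centroidal y-axis gives I_y = 2.369 in⁴.

I_x ≈ 50 in⁴, I_y ≈ 2.4 in⁴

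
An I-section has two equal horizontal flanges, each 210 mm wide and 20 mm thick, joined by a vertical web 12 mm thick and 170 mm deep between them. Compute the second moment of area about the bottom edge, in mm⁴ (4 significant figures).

I_base ≈ 1.961 × 10⁸ mm⁴

Decompose the section into non-overlapping parts with the origin at the bottom-left of its bounding rectangle.
Bottom flange: 210 × 20, A = 4 200 mm², y = 10 mm, Ī = 140 000 mm⁴.
Web: 12 × 170, A = 2 040 mm², y = 105 mm, Ī = 4 913 000 mm⁴.
Top flange: 210 × 20, A = 4 200 mm², y = 200 mm, Ī = 140 000 mm⁴.
Transfer each piece to a horizontal axis along the bottom face using Ī + A·d² with d = y − 0:
  bottom flange: d = 10 mm → contributes +560 000 mm⁴
  web: d = 105 mm → contributes +27 404 000 mm⁴
  top flange: d = 200 mm → contributes +168 140 000 mm⁴
Total I = 196 104 000 mm⁴.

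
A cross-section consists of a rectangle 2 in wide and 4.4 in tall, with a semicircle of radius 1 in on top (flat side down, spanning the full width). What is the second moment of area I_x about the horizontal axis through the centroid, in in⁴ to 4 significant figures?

I_x ≈ 23.49 in⁴

Decompose the section into non-overlapping parts with the origin at the bottom-left of its bounding rectangle.
Rectangular body: 2 × 4.4, A = 8.8 in², y = 2.2 in, Ī = 14.1973 in⁴.
Semicircular cap: semicircle r = 1, A = 1.5708 in², y = 4.82441 in, Ī = 0.109757 in⁴.
Centroid: ȳ = ΣA·y / ΣA = 2.5975 in.
Transfer each piece to the horizontal axis through the centroid using Ī + A·d² with d = y − 2.5975:
  rectangular body: d = -0.397503 in → contributes +15.5878 in⁴
  semicircular cap: d = 2.22691 in → contributes +7.89954 in⁴
Total I = 23.4873 in⁴.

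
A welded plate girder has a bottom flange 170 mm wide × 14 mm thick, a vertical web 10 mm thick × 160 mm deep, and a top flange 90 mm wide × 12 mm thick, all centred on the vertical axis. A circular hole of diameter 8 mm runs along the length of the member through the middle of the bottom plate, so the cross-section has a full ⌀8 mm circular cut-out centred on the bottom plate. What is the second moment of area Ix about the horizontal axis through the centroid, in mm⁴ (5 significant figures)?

Decompose the section into non-overlapping parts with the origin at the bottom-left of its bounding rectangle.
Bottom plate: 170 × 14, A = 2 380 mm², y = 7 mm, Ī = 38873.33 mm⁴.
Web plate: 10 × 160, A = 1 600 mm², y = 94 mm, Ī = 3 413 333 mm⁴.
Top plate: 90 × 12, A = 1 080 mm², y = 180 mm, Ī = 12 960 mm⁴.
Hole (subtracted): ⌀8, A = 50.26548 mm², y = 7 mm, Ī = 201.0619 mm⁴.
Centroid: ȳ = ΣA·y / ΣA = 72.08129 mm.
Transfer each piece to the horizontal axis through the centroid using Ī + A·d² with d = y − 72.08129:
  bottom plate: d = -65.08129 mm → contributes +10 119 541 mm⁴
  web plate: d = 21.91871 mm → contributes +4 182 021 mm⁴
  top plate: d = 107.9187 mm → contributes +12 591 123 mm⁴
  hole: d = -65.08129 mm → contributes −213104.3 mm⁴
Total I = 26 679 581 mm⁴.

Ix ≈ 2.6680 × 10⁷ mm⁴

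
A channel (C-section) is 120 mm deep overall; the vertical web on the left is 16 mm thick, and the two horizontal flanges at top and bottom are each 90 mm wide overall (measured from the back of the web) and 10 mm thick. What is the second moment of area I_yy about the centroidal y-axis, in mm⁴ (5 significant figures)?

Decompose the section into non-overlapping parts with the origin at the bottom-left of its bounding rectangle.
Web: 16 × 120, A = 1 920 mm², x = 8 mm, Ī = 40 960 mm⁴.
Top flange (beyond web): 74 × 10, A = 740 mm², x = 53 mm, Ī = 337686.7 mm⁴.
Bottom flange (beyond web): 74 × 10, A = 740 mm², x = 53 mm, Ī = 337686.7 mm⁴.
Centroid: x̄ = ΣA·x / ΣA = 27.58824 mm.
Transfer each piece to the centroidal y-axis using Ī + A·d² with d = x − 27.58824:
  web: d = -19.58824 mm → contributes +777 662 mm⁴
  top flange (beyond web): d = 25.41176 mm → contributes +815547.4 mm⁴
  bottom flange (beyond web): d = 25.41176 mm → contributes +815547.4 mm⁴
Total I = 2 408 757 mm⁴.

I_yy ≈ 2.4088 × 10⁶ mm⁴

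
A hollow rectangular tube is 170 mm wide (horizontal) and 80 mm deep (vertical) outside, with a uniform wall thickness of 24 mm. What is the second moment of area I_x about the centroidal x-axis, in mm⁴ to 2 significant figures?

Break the section into simple shapes (no overlaps), measuring from the bottom-left corner of the bounding box.
Outer rectangle: 170 × 80, A = 13 600 mm², y = 40 mm, Ī = 7 253 333 mm⁴.
Inner void (subtracted): 122 × 32, A = 3 904 mm², y = 40 mm, Ī = 333 141 mm⁴.
By symmetry the centroid is at mid-height, ȳ = 40 mm.
All pieces are centred on the centroidal x-axis, so I = ΣĪ (holes subtracted) = 6 920 192 mm⁴.

I_x ≈ 6.9 × 10⁶ mm⁴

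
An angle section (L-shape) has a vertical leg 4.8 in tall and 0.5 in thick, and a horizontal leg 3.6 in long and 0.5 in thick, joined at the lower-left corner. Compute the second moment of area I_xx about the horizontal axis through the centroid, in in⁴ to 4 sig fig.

Treat the section as a set of non-overlapping primitives; coordinates are from the bounding-box lower-left.
Vertical leg: 0.5 × 4.8, A = 2.4 in², y = 2.4 in, Ī = 4.608 in⁴.
Horizontal leg (remainder): 3.1 × 0.5, A = 1.55 in², y = 0.25 in, Ī = 0.0322917 in⁴.
Centroid: ȳ = ΣA·y / ΣA = 1.55633 in.
Transfer each piece to the horizontal axis through the centroid using Ī + A·d² with d = y − 1.55633:
  vertical leg: d = 0.843671 in → contributes +6.31627 in⁴
  horizontal leg (remainder): d = -1.30633 in → contributes +2.67736 in⁴
Total I = 8.99363 in⁴.

I_xx ≈ 8.994 in⁴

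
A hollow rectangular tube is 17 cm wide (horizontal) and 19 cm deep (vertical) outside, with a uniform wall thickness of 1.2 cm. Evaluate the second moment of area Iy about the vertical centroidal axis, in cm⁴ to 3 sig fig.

Iy ≈ 3470 cm⁴

Decompose the section into non-overlapping parts with the origin at the bottom-left of its bounding rectangle.
Outer rectangle: 17 × 19, A = 323 cm², x = 8.5 cm, Ī = 7778.9 cm⁴.
Inner void (subtracted): 14.6 × 16.6, A = 242.36 cm², x = 8.5 cm, Ī = 4305.1 cm⁴.
By symmetry the centroid is at mid-width, x̄ = 8.5 cm.
All pieces are centred on the vertical centroidal axis, so I = ΣĪ (holes subtracted) = 3473.8 cm⁴.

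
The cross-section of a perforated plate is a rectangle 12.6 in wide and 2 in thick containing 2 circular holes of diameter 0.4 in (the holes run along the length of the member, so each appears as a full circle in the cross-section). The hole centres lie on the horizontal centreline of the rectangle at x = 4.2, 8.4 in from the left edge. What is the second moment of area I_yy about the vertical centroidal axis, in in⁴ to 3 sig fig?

I_yy ≈ 332 in⁴

Treat the section as a set of non-overlapping primitives; coordinates are from the bounding-box lower-left.
Plate: 12.6 × 2, A = 25.2 in², x = 6.3 in, Ī = 333.4 in⁴.
Hole 1 (subtracted): ⌀0.4, A = 0.12566 in², x = 4.2 in, Ī = 0.0012566 in⁴.
Hole 2 (subtracted): ⌀0.4, A = 0.12566 in², x = 8.4 in, Ī = 0.0012566 in⁴.
By symmetry the centroid is at mid-width, x̄ = 6.3 in.
Transfer each piece to the vertical centroidal axis using Ī + A·d² with d = x − 6.3:
  plate: d = 0 in → contributes +333.4 in⁴
  hole 1: d = -2.1 in → contributes −0.55543 in⁴
  hole 2: d = 2.1 in → contributes −0.55543 in⁴
Total I = 332.29 in⁴.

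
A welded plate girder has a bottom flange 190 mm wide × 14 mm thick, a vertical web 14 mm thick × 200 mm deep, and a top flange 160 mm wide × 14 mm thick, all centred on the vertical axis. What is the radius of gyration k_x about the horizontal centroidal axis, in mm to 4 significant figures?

Split into non-overlapping primitives; take the origin at the lower-left of the bounding box.
Bottom plate: 190 × 14, A = 2 660 mm², y = 7 mm, Ī = 43446.7 mm⁴.
Web plate: 14 × 200, A = 2 800 mm², y = 114 mm, Ī = 9 333 333 mm⁴.
Top plate: 160 × 14, A = 2 240 mm², y = 221 mm, Ī = 36586.7 mm⁴.
Centroid: ȳ = ΣA·y / ΣA = 108.164 mm.
Transfer each piece to the horizontal centroidal axis using Ī + A·d² with d = y − 108.164:
  bottom plate: d = -101.164 mm → contributes +27 266 103 mm⁴
  web plate: d = 5.83636 mm → contributes +9 428 710 mm⁴
  top plate: d = 112.836 mm → contributes +28 556 367 mm⁴
Total I = 65 251 180 mm⁴.
Radius of gyration: k = √(I/A) = √(65 251 180 / 7 700) = 92.0553 mm.

k_x ≈ 92.06 mm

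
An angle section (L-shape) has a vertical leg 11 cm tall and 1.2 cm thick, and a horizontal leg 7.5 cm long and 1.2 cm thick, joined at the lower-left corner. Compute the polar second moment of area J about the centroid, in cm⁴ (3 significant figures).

Break the section into simple shapes (no overlaps), measuring from the bottom-left corner of the bounding box.
Vertical leg: 1.2 × 11, A = 13.2 cm², y = 5.5 cm, Ī = 133.1 cm⁴.
Horizontal leg (remainder): 6.3 × 1.2, A = 7.56 cm², y = 0.6 cm, Ī = 0.9072 cm⁴.
Centroid: ȳ = ΣA·y / ΣA = 3.7156 cm.
Transfer each piece to the centroidal x-axis using Ī + A·d² with d = y − 3.7156:
  vertical leg: d = 1.7844 cm → contributes +175.13 cm⁴
  horizontal leg (remainder): d = -3.1156 cm → contributes +74.292 cm⁴
Total I = 249.42 cm⁴.
For the y-axis: x̄ = 1.9656 cm.
Repeating about the centroidal y-axis gives I_y = 94.186 cm⁴.
Polar second moment: J = I_x + I_y = 343.61 cm⁴.

J ≈ 344 cm⁴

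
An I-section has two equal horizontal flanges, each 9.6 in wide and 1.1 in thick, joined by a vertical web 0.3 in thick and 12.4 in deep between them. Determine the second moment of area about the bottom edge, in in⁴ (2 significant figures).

Decompose the section into non-overlapping parts with the origin at the bottom-left of its bounding rectangle.
Bottom flange: 9.6 × 1.1, A = 10.56 in², y = 0.55 in, Ī = 1.065 in⁴.
Web: 0.3 × 12.4, A = 3.72 in², y = 7.3 in, Ī = 47.67 in⁴.
Top flange: 9.6 × 1.1, A = 10.56 in², y = 14.05 in, Ī = 1.065 in⁴.
Transfer each piece to the base of the section using Ī + A·d² with d = y − 0:
  bottom flange: d = 0.55 in → contributes +4.259 in⁴
  web: d = 7.3 in → contributes +245.9 in⁴
  top flange: d = 14.05 in → contributes +2 086 in⁴
Total I = 2 336 in⁴.

I_base ≈ 2300 in⁴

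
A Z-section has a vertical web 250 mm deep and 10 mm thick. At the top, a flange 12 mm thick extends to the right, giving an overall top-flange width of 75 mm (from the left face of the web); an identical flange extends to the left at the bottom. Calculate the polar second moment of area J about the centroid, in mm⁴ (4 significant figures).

J ≈ 3.789 × 10⁷ mm⁴

Decompose the section into non-overlapping parts with the origin at the bottom-left of its bounding rectangle.
Web: 10 × 250, A = 2 500 mm², y = 125 mm, Ī = 13 020 833 mm⁴.
Top flange (beyond web): 65 × 12, A = 780 mm², y = 244 mm, Ī = 9 360 mm⁴.
Bottom flange (beyond web): 65 × 12, A = 780 mm², y = 6 mm, Ī = 9 360 mm⁴.
Centroid: ȳ = ΣA·y / ΣA = 125 mm.
Transfer each piece to the centroidal x-axis using Ī + A·d² with d = y − 125:
  web: d = 0 mm → contributes +13 020 833 mm⁴
  top flange (beyond web): d = 119 mm → contributes +11 054 940 mm⁴
  bottom flange (beyond web): d = -119 mm → contributes +11 054 940 mm⁴
Total I = 35 130 713 mm⁴.
For the y-axis: x̄ = 70 mm.
Repeating about the centroidal y-axis gives I_y = 2 763 833 mm⁴.
Polar second moment: J = I_x + I_y = 37 894 547 mm⁴.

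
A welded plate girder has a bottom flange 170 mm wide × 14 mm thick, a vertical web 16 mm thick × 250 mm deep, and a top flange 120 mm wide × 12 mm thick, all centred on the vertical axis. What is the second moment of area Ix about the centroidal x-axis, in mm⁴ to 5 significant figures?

Split into non-overlapping primitives; take the origin at the lower-left of the bounding box.
Bottom plate: 170 × 14, A = 2 380 mm², y = 7 mm, Ī = 38873.33 mm⁴.
Web plate: 16 × 250, A = 4 000 mm², y = 139 mm, Ī = 20 833 333 mm⁴.
Top plate: 120 × 12, A = 1 440 mm², y = 270 mm, Ī = 17 280 mm⁴.
Centroid: ȳ = ΣA·y / ΣA = 122.9488 mm.
Transfer each piece to the centroidal x-axis using Ī + A·d² with d = y − 122.9488:
  bottom plate: d = -115.9488 mm → contributes +32 035 916 mm⁴
  web plate: d = 16.05115 mm → contributes +21 863 891 mm⁴
  top plate: d = 147.0512 mm → contributes +31 155 899 mm⁴
Total I = 85 055 706 mm⁴.

Ix ≈ 8.5056 × 10⁷ mm⁴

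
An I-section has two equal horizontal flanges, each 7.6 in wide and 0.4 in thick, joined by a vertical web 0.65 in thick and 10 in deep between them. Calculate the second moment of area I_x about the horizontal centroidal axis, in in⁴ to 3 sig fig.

I_x ≈ 219 in⁴

Split into non-overlapping primitives; take the origin at the lower-left of the bounding box.
Bottom flange: 7.6 × 0.4, A = 3.04 in², y = 0.2 in, Ī = 0.040533 in⁴.
Web: 0.65 × 10, A = 6.5 in², y = 5.4 in, Ī = 54.167 in⁴.
Top flange: 7.6 × 0.4, A = 3.04 in², y = 10.6 in, Ī = 0.040533 in⁴.
By symmetry the centroid is at mid-height, ȳ = 5.4 in.
Transfer each piece to the horizontal centroidal axis using Ī + A·d² with d = y − 5.4:
  bottom flange: d = -5.2 in → contributes +82.242 in⁴
  web: d = 0 in → contributes +54.167 in⁴
  top flange: d = 5.2 in → contributes +82.242 in⁴
Total I = 218.65 in⁴.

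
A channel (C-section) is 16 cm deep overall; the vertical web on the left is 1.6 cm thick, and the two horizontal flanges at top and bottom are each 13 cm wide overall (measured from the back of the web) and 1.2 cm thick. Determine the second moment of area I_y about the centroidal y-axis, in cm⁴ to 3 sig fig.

Split into non-overlapping primitives; take the origin at the lower-left of the bounding box.
Web: 1.6 × 16, A = 25.6 cm², x = 0.8 cm, Ī = 5.4613 cm⁴.
Top flange (beyond web): 11.4 × 1.2, A = 13.68 cm², x = 7.3 cm, Ī = 148.15 cm⁴.
Bottom flange (beyond web): 11.4 × 1.2, A = 13.68 cm², x = 7.3 cm, Ī = 148.15 cm⁴.
Centroid: x̄ = ΣA·x / ΣA = 4.158 cm.
Transfer each piece to the centroidal y-axis using Ī + A·d² with d = x − 4.158:
  web: d = -3.358 cm → contributes +294.13 cm⁴
  top flange (beyond web): d = 3.142 cm → contributes +283.21 cm⁴
  bottom flange (beyond web): d = 3.142 cm → contributes +283.21 cm⁴
Total I = 860.54 cm⁴.

I_y ≈ 861 cm⁴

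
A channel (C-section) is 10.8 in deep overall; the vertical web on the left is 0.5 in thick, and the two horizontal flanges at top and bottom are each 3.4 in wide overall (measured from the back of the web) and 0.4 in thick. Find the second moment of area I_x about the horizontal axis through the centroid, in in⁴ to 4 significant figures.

I_x ≈ 115.3 in⁴

Break the section into simple shapes (no overlaps), measuring from the bottom-left corner of the bounding box.
Web: 0.5 × 10.8, A = 5.4 in², y = 5.4 in, Ī = 52.488 in⁴.
Top flange (beyond web): 2.9 × 0.4, A = 1.16 in², y = 10.6 in, Ī = 0.0154667 in⁴.
Bottom flange (beyond web): 2.9 × 0.4, A = 1.16 in², y = 0.2 in, Ī = 0.0154667 in⁴.
By symmetry the centroid is at mid-height, ȳ = 5.4 in.
Transfer each piece to the horizontal axis through the centroid using Ī + A·d² with d = y − 5.4:
  web: d = 0 in → contributes +52.488 in⁴
  top flange (beyond web): d = 5.2 in → contributes +31.3819 in⁴
  bottom flange (beyond web): d = -5.2 in → contributes +31.3819 in⁴
Total I = 115.252 in⁴.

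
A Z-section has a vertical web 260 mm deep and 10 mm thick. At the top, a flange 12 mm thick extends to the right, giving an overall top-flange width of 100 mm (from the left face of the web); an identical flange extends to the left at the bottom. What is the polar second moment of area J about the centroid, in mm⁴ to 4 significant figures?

J ≈ 5.476 × 10⁷ mm⁴

Break the section into simple shapes (no overlaps), measuring from the bottom-left corner of the bounding box.
Web: 10 × 260, A = 2 600 mm², y = 130 mm, Ī = 14 646 667 mm⁴.
Top flange (beyond web): 90 × 12, A = 1 080 mm², y = 254 mm, Ī = 12 960 mm⁴.
Bottom flange (beyond web): 90 × 12, A = 1 080 mm², y = 6 mm, Ī = 12 960 mm⁴.
Centroid: ȳ = ΣA·y / ΣA = 130 mm.
Transfer each piece to the centroidal x-axis using Ī + A·d² with d = y − 130:
  web: d = 0 mm → contributes +14 646 667 mm⁴
  top flange (beyond web): d = 124 mm → contributes +16 619 040 mm⁴
  bottom flange (beyond web): d = -124 mm → contributes +16 619 040 mm⁴
Total I = 47 884 747 mm⁴.
For the y-axis: x̄ = 95 mm.
Repeating about the centroidal y-axis gives I_y = 6 879 667 mm⁴.
Polar second moment: J = I_x + I_y = 54 764 413 mm⁴.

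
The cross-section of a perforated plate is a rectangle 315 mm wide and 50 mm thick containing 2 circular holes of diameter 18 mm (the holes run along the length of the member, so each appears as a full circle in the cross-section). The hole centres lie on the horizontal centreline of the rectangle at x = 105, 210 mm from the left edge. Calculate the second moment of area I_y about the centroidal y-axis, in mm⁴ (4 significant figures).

Treat the section as a set of non-overlapping primitives; coordinates are from the bounding-box lower-left.
Plate: 315 × 50, A = 15 750 mm², x = 157.5 mm, Ī = 130 232 813 mm⁴.
Hole 1 (subtracted): ⌀18, A = 254.469 mm², x = 105 mm, Ī = 5 153 mm⁴.
Hole 2 (subtracted): ⌀18, A = 254.469 mm², x = 210 mm, Ī = 5 153 mm⁴.
By symmetry the centroid is at mid-width, x̄ = 157.5 mm.
Transfer each piece to the centroidal y-axis using Ī + A·d² with d = x − 157.5:
  plate: d = 0 mm → contributes +130 232 813 mm⁴
  hole 1: d = -52.5 mm → contributes −706 533 mm⁴
  hole 2: d = 52.5 mm → contributes −706 533 mm⁴
Total I = 128 819 746 mm⁴.

I_y ≈ 1.288 × 10⁸ mm⁴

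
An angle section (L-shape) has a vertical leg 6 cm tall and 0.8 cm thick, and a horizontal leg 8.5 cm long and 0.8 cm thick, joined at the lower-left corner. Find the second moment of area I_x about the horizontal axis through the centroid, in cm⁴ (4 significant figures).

Decompose the section into non-overlapping parts with the origin at the bottom-left of its bounding rectangle.
Vertical leg: 0.8 × 6, A = 4.8 cm², y = 3 cm, Ī = 14.4 cm⁴.
Horizontal leg (remainder): 7.7 × 0.8, A = 6.16 cm², y = 0.4 cm, Ī = 0.328533 cm⁴.
Centroid: ȳ = ΣA·y / ΣA = 1.53869 cm.
Transfer each piece to the horizontal axis through the centroid using Ī + A·d² with d = y − 1.53869:
  vertical leg: d = 1.46131 cm → contributes +24.6501 cm⁴
  horizontal leg (remainder): d = -1.13869 cm → contributes +8.31563 cm⁴
Total I = 32.9657 cm⁴.

I_x ≈ 32.97 cm⁴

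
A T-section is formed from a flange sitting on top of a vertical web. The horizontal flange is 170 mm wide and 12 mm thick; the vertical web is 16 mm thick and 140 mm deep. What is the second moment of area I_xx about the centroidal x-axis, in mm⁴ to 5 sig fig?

I_xx ≈ 9.8500 × 10⁶ mm⁴

Break the section into simple shapes (no overlaps), measuring from the bottom-left corner of the bounding box.
Flange: 170 × 12, A = 2 040 mm², y = 146 mm, Ī = 24 480 mm⁴.
Web: 16 × 140, A = 2 240 mm², y = 70 mm, Ī = 3 658 667 mm⁴.
Centroid: ȳ = ΣA·y / ΣA = 106.2243 mm.
Transfer each piece to the centroidal x-axis using Ī + A·d² with d = y − 106.2243:
  flange: d = 39.7757 mm → contributes +3 251 977 mm⁴
  web: d = -36.2243 mm → contributes +6 597 994 mm⁴
Total I = 9 849 971 mm⁴.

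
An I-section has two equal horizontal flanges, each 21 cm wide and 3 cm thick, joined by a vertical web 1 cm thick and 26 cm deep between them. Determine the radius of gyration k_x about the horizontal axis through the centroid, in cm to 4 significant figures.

k_x ≈ 13.58 cm

Decompose the section into non-overlapping parts with the origin at the bottom-left of its bounding rectangle.
Bottom flange: 21 × 3, A = 63 cm², y = 1.5 cm, Ī = 47.25 cm⁴.
Web: 1 × 26, A = 26 cm², y = 16 cm, Ī = 1464.67 cm⁴.
Top flange: 21 × 3, A = 63 cm², y = 30.5 cm, Ī = 47.25 cm⁴.
By symmetry the centroid is at mid-height, ȳ = 16 cm.
Transfer each piece to the horizontal axis through the centroid using Ī + A·d² with d = y − 16:
  bottom flange: d = -14.5 cm → contributes +13 293 cm⁴
  web: d = 0 cm → contributes +1464.67 cm⁴
  top flange: d = 14.5 cm → contributes +13 293 cm⁴
Total I = 28050.7 cm⁴.
Radius of gyration: k = √(I/A) = √(28050.7 / 152) = 13.5847 cm.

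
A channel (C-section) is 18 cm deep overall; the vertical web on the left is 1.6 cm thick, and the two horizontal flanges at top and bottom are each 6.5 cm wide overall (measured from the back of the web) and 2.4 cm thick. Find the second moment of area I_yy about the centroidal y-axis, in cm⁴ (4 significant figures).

I_yy ≈ 190.0 cm⁴

Break the section into simple shapes (no overlaps), measuring from the bottom-left corner of the bounding box.
Web: 1.6 × 18, A = 28.8 cm², x = 0.8 cm, Ī = 6.144 cm⁴.
Top flange (beyond web): 4.9 × 2.4, A = 11.76 cm², x = 4.05 cm, Ī = 23.5298 cm⁴.
Bottom flange (beyond web): 4.9 × 2.4, A = 11.76 cm², x = 4.05 cm, Ī = 23.5298 cm⁴.
Centroid: x̄ = ΣA·x / ΣA = 2.26101 cm.
Transfer each piece to the centroidal y-axis using Ī + A·d² with d = x − 2.26101:
  web: d = -1.46101 cm → contributes +67.619 cm⁴
  top flange (beyond web): d = 1.78899 cm → contributes +61.1675 cm⁴
  bottom flange (beyond web): d = 1.78899 cm → contributes +61.1675 cm⁴
Total I = 189.954 cm⁴.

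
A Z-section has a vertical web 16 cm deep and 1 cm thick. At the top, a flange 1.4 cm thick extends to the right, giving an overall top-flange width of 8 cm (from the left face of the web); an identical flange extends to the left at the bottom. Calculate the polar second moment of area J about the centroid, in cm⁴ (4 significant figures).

Decompose the section into non-overlapping parts with the origin at the bottom-left of its bounding rectangle.
Web: 1 × 16, A = 16 cm², y = 8 cm, Ī = 341.333 cm⁴.
Top flange (beyond web): 7 × 1.4, A = 9.8 cm², y = 15.3 cm, Ī = 1.60067 cm⁴.
Bottom flange (beyond web): 7 × 1.4, A = 9.8 cm², y = 0.7 cm, Ī = 1.60067 cm⁴.
Centroid: ȳ = ΣA·y / ΣA = 8 cm.
Transfer each piece to the centroidal x-axis using Ī + A·d² with d = y − 8:
  web: d = 0 cm → contributes +341.333 cm⁴
  top flange (beyond web): d = 7.3 cm → contributes +523.843 cm⁴
  bottom flange (beyond web): d = -7.3 cm → contributes +523.843 cm⁴
Total I = 1389.02 cm⁴.
For the y-axis: x̄ = 7.5 cm.
Repeating about the centroidal y-axis gives I_y = 394.967 cm⁴.
Polar second moment: J = I_x + I_y = 1783.99 cm⁴.

J ≈ 1784 cm⁴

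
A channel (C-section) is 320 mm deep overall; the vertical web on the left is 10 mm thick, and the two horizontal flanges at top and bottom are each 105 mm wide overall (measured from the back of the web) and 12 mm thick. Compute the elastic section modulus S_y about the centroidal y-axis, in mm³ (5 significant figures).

Treat the section as a set of non-overlapping primitives; coordinates are from the bounding-box lower-left.
Web: 10 × 320, A = 3 200 mm², x = 5 mm, Ī = 26666.67 mm⁴.
Top flange (beyond web): 95 × 12, A = 1 140 mm², x = 57.5 mm, Ī = 857 375 mm⁴.
Bottom flange (beyond web): 95 × 12, A = 1 140 mm², x = 57.5 mm, Ī = 857 375 mm⁴.
Centroid: x̄ = ΣA·x / ΣA = 26.84307 mm.
Transfer each piece to the centroidal y-axis using Ī + A·d² with d = x − 26.84307:
  web: d = -21.84307 mm → contributes +1 553 449 mm⁴
  top flange (beyond web): d = 30.65693 mm → contributes +1 928 801 mm⁴
  bottom flange (beyond web): d = 30.65693 mm → contributes +1 928 801 mm⁴
Total I = 5 411 052 mm⁴.
Extreme fibre distance c = 78.15693 mm; S = I/c = 69233.16 mm³.

S_y ≈ 6.9233 × 10⁴ mm³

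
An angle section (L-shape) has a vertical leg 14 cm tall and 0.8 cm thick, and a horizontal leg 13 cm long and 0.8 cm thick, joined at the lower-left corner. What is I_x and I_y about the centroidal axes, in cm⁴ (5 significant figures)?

Break the section into simple shapes (no overlaps), measuring from the bottom-left corner of the bounding box.
Vertical leg: 0.8 × 14, A = 11.2 cm², y = 7 cm, Ī = 182.9333 cm⁴.
Horizontal leg (remainder): 12.2 × 0.8, A = 9.76 cm², y = 0.4 cm, Ī = 0.5205333 cm⁴.
Centroid: ȳ = ΣA·y / ΣA = 3.926718 cm.
Transfer each piece to the centroidal x-axis using Ī + A·d² with d = y − 3.926718:
  vertical leg: d = 3.073282 cm → contributes +288.7181 cm⁴
  horizontal leg (remainder): d = -3.526718 cm → contributes +121.9128 cm⁴
Total I = 410.6309 cm⁴.
For the y-axis: x̄ = 3.426718 cm.
Repeating about the centroidal y-axis gives I_y = 341.9989 cm⁴.

I_x ≈ 410.63 cm⁴, I_y ≈ 342.00 cm⁴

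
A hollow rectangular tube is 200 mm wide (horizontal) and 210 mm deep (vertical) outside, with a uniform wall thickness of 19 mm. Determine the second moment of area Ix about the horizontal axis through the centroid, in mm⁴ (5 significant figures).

Ix ≈ 8.5656 × 10⁷ mm⁴

Decompose the section into non-overlapping parts with the origin at the bottom-left of its bounding rectangle.
Outer rectangle: 200 × 210, A = 42 000 mm², y = 105 mm, Ī = 154 350 000 mm⁴.
Inner void (subtracted): 162 × 172, A = 27 864 mm², y = 105 mm, Ī = 68 694 048 mm⁴.
By symmetry the centroid is at mid-height, ȳ = 105 mm.
All pieces are centred on the horizontal axis through the centroid, so I = ΣĪ (holes subtracted) = 85 655 952 mm⁴.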